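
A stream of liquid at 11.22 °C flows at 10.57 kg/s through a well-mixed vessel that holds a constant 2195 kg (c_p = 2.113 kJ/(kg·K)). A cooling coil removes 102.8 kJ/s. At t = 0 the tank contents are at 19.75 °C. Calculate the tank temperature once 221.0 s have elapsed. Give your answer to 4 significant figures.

M c_p dT/dt = ṁ c_p (T_in − T) − Q̇.
τ = M/ṁ = 207.663 s; T_ss = T_in − Q̇/(ṁ c_p) = 11.22 − 102.8/(10.57·2.113) = 6.61724 °C.
T approaches T_ss exponentially: T(t) = T_ss + (T₀ − T_ss) e^(−t/τ).
T(221.0) = 6.61724 + (13.1328)·e^(−221.0/207.663) = 6.61724 + (13.1328)·0.344996 = 11.1480 °C.

11.15 °C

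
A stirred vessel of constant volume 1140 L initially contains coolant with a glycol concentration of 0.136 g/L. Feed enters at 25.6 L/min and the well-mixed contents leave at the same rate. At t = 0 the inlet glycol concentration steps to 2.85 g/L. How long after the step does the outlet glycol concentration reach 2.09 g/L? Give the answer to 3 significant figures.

Species balance: V dC/dt = Q(C_in − C) ⇒ τ = V/Q = 44.531 min.
C(t) = C_in + (C₀ − C_in) e^(−t/τ). Set C = 2.09 and solve for t:
e^(−t/τ) = (C − C_in)/(C₀ − C_in) = (2.09 − 2.85)/(0.136 − 2.85) = 0.28003
t = −τ ln(…) = 44.531 × 1.2729 = 56.682 min.

56.7 min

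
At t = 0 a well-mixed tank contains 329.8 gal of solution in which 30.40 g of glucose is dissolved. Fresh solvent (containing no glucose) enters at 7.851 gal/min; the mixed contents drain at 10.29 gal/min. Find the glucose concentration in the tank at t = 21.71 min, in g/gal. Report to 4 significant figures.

Let m(t) be the amount of glucose. Volume: V(t) = V₀ + (Q_in − Q_out) t = 329.8 − 2.43900 t; V(21.71) = 276.849 gal.
Solute balance: dm/dt = 0 − Q_out C = −Q_out m/V(t).
dm/m = −Q_out dt/(V₀ − 2.43900 t); integrating gives ln(m/m₀) = −(Q_out/(Q_in−Q_out)) ln(V/V₀).
m = m₀ (V₀/V)^(Q_out/(Q_in−Q_out)) = 30.40 × (329.8/276.849)^(-4.21894) = 14.5279 g.
C = m/V = 14.5279/276.849 = 0.0524759 g/gal.

0.05248 g/gal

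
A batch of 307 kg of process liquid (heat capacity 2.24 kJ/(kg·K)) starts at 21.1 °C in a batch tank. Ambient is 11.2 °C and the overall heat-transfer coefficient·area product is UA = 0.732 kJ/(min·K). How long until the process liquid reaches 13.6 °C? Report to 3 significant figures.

Unsteady energy balance on the tank contents: M c_p dT/dt = −UA(T − T_amb).
τ = M c_p/UA = 939.45 min; T_ss = T_amb = 11.200 °C.
T(t) = T_ss + (T₀ − T_ss)e^(−t/τ); set T = 13.6:
t = −τ ln[(T − T_ss)/(T₀ − T_ss)] = −939.45 · ln(0.24242) = 1331.3 min.

1330 min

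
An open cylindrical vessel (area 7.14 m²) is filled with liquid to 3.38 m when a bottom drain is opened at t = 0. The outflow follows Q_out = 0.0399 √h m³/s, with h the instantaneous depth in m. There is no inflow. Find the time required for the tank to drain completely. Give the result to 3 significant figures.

658 s

With no inflow, A dh/dt = −0.0399 √h.
Separate and integrate: 2(√h − √h₀) = −(0.0399/A) t.
Set h = 0: 2√h₀ = (0.0399/A) t_empty ⇒ t_empty = 2A√h₀/0.0399.
t_empty = 2·7.14·√3.38/0.0399 = 14.280·1.8385/0.0399 = 657.98 s.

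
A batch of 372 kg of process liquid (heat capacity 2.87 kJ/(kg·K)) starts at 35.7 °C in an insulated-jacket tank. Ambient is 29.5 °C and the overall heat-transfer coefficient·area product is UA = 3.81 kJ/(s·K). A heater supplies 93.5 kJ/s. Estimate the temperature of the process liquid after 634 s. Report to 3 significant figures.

M c_p dT/dt = −UA(T − T_amb) + Q̇.
dT/dt = (T_ss − T)/τ with T_ss = T_amb + Q̇/UA = 29.5 + 93.5/3.81 = 54.041 °C, τ = M c_p/UA = 372·2.87/3.81 = 280.22 s.
Solution: T(t) = T_ss + (T₀ − T_ss) e^(−t/τ).
T(634) = 54.041 + (-18.341)·0.10409 = 52.132 °C.

52.1 °C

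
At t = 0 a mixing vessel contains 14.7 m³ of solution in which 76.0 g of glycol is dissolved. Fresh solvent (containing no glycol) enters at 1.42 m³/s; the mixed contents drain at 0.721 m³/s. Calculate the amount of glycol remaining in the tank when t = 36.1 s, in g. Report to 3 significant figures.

27.1 g

Let m(t) be the amount of glycol. Volume: V(t) = V₀ + (Q_in − Q_out) t = 14.7 + 0.69900 t; V(36.1) = 39.934 m³.
Solute balance: dm/dt = 0 − Q_out C = −Q_out m/V(t).
dm/m = −Q_out dt/(V₀ + 0.69900 t); integrating gives ln(m/m₀) = −(Q_out/(Q_in−Q_out)) ln(V/V₀).
m = m₀ (V₀/V)^(Q_out/(Q_in−Q_out)) = 76.0 × (14.7/39.934)^(1.0315) = 27.110 g.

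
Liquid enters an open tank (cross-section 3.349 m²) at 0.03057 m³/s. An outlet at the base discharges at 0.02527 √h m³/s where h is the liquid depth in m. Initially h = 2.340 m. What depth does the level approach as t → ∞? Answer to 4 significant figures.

Level balance: A dh/dt = 0.03057 − 0.02527 √h. Setting dh/dt = 0:
Q_in = 0.02527 √h_ss ⇒ √h_ss = 0.03057/0.02527 = 1.20973.
h_ss = 1.20973² = 1.46346 m. (Since h₀ = 2.340 m > h_ss, the level will fall toward this value.)

1.463 m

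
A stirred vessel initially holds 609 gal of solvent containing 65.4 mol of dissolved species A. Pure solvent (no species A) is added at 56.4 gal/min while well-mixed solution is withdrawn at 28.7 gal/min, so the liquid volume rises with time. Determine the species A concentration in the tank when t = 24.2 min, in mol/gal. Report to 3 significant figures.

0.0237 mol/gal

Let m(t) be the amount of species A. Volume: V(t) = V₀ + (Q_in − Q_out) t = 609 + 27.700 t; V(24.2) = 1279.3 gal.
Species balance (pure solvent in): dm/dt = −Q_out · m/V(t).
dm/m = −Q_out dt/(V₀ + 27.700 t); integrating gives ln(m/m₀) = −(Q_out/(Q_in−Q_out)) ln(V/V₀).
m = m₀ (V₀/V)^(Q_out/(Q_in−Q_out)) = 65.4 × (609/1279.3)^(1.0361) = 30.309 mol.
C = m/V = 30.309/1279.3 = 0.023691 mol/gal.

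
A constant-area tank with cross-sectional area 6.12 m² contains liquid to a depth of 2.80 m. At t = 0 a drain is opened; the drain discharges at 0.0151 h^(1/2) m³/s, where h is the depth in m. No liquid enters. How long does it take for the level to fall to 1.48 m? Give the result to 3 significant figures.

370 s

With no inflow, A dh/dt = −0.0151 √h.
Separate and integrate: 2(√h − √h₀) = −(0.0151/A) t.
t = 2A(√h₀ − √h)/0.0151 = 2·6.12·(√2.80 − √1.48)/0.0151
  = 12.240 × (1.6733 − 1.2166) / 0.0151 = 370.25 s.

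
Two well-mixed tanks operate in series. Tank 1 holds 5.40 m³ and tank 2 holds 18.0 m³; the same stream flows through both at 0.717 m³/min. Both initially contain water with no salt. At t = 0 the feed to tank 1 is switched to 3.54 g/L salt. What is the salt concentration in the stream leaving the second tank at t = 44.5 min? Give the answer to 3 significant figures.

Time constants: τᵢ = Vᵢ/Q for each well-mixed tank.
τ₁ = 5.40/0.717 = 7.5314 min; τ₂ = 18.0/0.717 = 25.105 min.
Tank 1: C₁ = C_in(1 − e^(−t/τ₁)). Tank 2 (τ₁ ≠ τ₂): C₂ = C_in[1 − (τ₁ e^(−t/τ₁) − τ₂ e^(−t/τ₂))/(τ₁ − τ₂)].
At t = 44.5: e^(−t/τ₁) = 0.0027160, e^(−t/τ₂) = 0.16989.
C₂ = 3.54·[1 − (7.5314·0.0027160 − 25.105·0.16989)/(-17.573)] = 3.54·0.75846 = 2.6849 g/L.

2.68 g/L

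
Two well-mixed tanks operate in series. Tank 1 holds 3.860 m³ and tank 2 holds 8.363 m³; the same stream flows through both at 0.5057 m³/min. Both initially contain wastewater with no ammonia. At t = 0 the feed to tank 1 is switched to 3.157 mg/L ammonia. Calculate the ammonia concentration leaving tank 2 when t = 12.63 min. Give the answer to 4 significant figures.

0.9425 mg/L

Time constants: τᵢ = Vᵢ/Q for each well-mixed tank.
τ₁ = 3.860/0.5057 = 7.63298 min; τ₂ = 8.363/0.5057 = 16.5375 min.
Tank 1: C₁ = C_in(1 − e^(−t/τ₁)). Tank 2 (τ₁ ≠ τ₂): C₂ = C_in[1 − (τ₁ e^(−t/τ₁) − τ₂ e^(−t/τ₂))/(τ₁ − τ₂)].
At t = 12.63: e^(−t/τ₁) = 0.191157, e^(−t/τ₂) = 0.465930.
C₂ = 3.157·[1 − (7.63298·0.191157 − 16.5375·0.465930)/(-8.90449)] = 3.157·0.298533 = 0.942468 mg/L.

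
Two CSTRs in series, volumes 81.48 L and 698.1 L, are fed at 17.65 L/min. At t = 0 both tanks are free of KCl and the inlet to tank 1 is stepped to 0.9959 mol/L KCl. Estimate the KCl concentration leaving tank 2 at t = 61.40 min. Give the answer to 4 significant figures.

Time constants: τᵢ = Vᵢ/Q for each well-mixed tank.
τ₁ = 81.48/17.65 = 4.61643 min; τ₂ = 698.1/17.65 = 39.5524 min.
Solving the cascade with C₁(0)=C₂(0)=0 gives C₂(t) = C_in[1 − (τ₁ e^(−t/τ₁) − τ₂ e^(−t/τ₂))/(τ₁ − τ₂)].
At t = 61.40: e^(−t/τ₁) = 1.67396e-06, e^(−t/τ₂) = 0.211745.
C₂ = 0.9959·[1 − (4.61643·1.67396e-06 − 39.5524·0.211745)/(-34.9360)] = 0.9959·0.760275 = 0.757158 mol/L.

0.7572 mol/L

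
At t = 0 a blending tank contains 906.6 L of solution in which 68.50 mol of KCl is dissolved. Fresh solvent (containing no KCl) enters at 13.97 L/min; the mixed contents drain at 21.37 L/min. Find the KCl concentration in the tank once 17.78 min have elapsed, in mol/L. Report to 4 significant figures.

0.05620 mol/L

Let m(t) be the amount of KCl. Volume: V(t) = V₀ + (Q_in − Q_out) t = 906.6 − 7.40000 t; V(17.78) = 775.028 L.
Solute balance: dm/dt = 0 − Q_out C = −Q_out m/V(t).
dm/m = −Q_out dt/(V₀ − 7.40000 t); integrating gives ln(m/m₀) = −(Q_out/(Q_in−Q_out)) ln(V/V₀).
m = m₀ (V₀/V)^(Q_out/(Q_in−Q_out)) = 68.50 × (906.6/775.028)^(-2.88784) = 43.5546 mol.
C = m/V = 43.5546/775.028 = 0.0561974 mol/L.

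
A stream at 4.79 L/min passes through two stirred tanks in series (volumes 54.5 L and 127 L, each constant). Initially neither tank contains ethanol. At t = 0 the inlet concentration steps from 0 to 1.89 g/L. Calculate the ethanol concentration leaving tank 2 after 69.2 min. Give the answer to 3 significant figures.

1.65 g/L

Species balance on tank i: dCᵢ/dt = (Cᵢ₋₁ − Cᵢ)/τᵢ with τᵢ = Vᵢ/Q.
τ₁ = 54.5/4.79 = 11.378 min; τ₂ = 127/4.79 = 26.514 min.
Tank 1: C₁ = C_in(1 − e^(−t/τ₁)). Tank 2 (τ₁ ≠ τ₂): C₂ = C_in[1 − (τ₁ e^(−t/τ₁) − τ₂ e^(−t/τ₂))/(τ₁ − τ₂)].
At t = 69.2: e^(−t/τ₁) = 0.0022836, e^(−t/τ₂) = 0.073536.
C₂ = 1.89·[1 − (11.378·0.0022836 − 26.514·0.073536)/(-15.136)] = 1.89·0.87290 = 1.6498 g/L.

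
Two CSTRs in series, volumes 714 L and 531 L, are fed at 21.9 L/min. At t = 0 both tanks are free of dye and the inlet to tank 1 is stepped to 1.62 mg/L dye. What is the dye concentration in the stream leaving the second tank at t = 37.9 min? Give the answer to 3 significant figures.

0.628 mg/L

Time constants: τᵢ = Vᵢ/Q for each well-mixed tank.
τ₁ = 714/21.9 = 32.603 min; τ₂ = 531/21.9 = 24.247 min.
Tank 1: C₁ = C_in(1 − e^(−t/τ₁)). Tank 2 (τ₁ ≠ τ₂): C₂ = C_in[1 − (τ₁ e^(−t/τ₁) − τ₂ e^(−t/τ₂))/(τ₁ − τ₂)].
At t = 37.9: e^(−t/τ₁) = 0.31271, e^(−t/τ₂) = 0.20948.
C₂ = 1.62·[1 − (32.603·0.31271 − 24.247·0.20948)/(8.3562)] = 1.62·0.38777 = 0.62818 mg/L.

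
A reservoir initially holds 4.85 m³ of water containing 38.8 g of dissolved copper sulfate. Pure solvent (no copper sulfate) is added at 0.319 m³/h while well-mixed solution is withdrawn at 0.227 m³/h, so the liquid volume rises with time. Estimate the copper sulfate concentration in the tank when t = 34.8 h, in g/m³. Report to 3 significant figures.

Total volume: dV/dt = Q_in − Q_out = 0.092000 m³/h, so V(t) = 4.85 + 0.092000 t and V(34.8) = 8.0516 m³.
Species balance (pure solvent in): dm/dt = −Q_out · m/V(t).
dm/m = −Q_out dt/(V₀ + 0.092000 t); integrating gives ln(m/m₀) = −(Q_out/(Q_in−Q_out)) ln(V/V₀).
m = m₀ (V₀/V)^(Q_out/(Q_in−Q_out)) = 38.8 × (4.85/8.0516)^(2.4674) = 11.109 g.
C = m/V = 11.109/8.0516 = 1.3797 g/m³.

1.38 g/m³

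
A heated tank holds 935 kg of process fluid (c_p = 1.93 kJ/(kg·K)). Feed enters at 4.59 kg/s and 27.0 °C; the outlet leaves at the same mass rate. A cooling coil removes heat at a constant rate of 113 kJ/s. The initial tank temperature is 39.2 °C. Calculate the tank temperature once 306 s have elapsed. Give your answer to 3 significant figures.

M c_p dT/dt = ṁ c_p (T_in − T) − Q̇.
Rearrange: dT/dt = (T_ss − T)/τ with τ = M/ṁ = 203.70 s and T_ss = T_in − Q̇/(ṁ c_p) = 14.244 °C.
Integrating: T(t) = T_ss + (T₀ − T_ss) e^(−t/τ).
T(306) = 14.244 + (24.956)·e^(−306/203.70) = 14.244 + (24.956)·0.22264 = 19.800 °C.

19.8 °C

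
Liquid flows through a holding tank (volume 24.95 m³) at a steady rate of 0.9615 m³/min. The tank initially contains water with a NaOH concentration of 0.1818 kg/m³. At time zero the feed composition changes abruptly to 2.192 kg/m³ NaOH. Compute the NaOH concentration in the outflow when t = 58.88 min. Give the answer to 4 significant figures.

Accumulation = in − out for the solute gives V dC/dt = Q(C_in − C).
So dC/dt = (C_in − C)/τ with τ = V/Q = 24.95/0.9615 = 25.9490 min.
Integrating: C(t) = C_in + (C₀ − C_in) e^(−t/τ).
C(58.88) = 2.192 + (0.1818 − 2.192)·e^(−58.88/25.9490) = 2.192 + (-2.01020)·0.103409 = 1.98413 kg/m³.

1.984 kg/m³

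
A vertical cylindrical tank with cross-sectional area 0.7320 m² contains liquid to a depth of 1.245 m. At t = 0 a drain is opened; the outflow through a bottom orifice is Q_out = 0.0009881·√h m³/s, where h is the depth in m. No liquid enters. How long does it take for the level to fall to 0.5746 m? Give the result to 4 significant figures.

530.1 s

A dh/dt = −Q_out = −0.0009881 √h.
∫ h^(−1/2) dh = −(0.0009881/A) ∫ dt, giving 2√h = 2√h₀ − (0.0009881/A) t.
t = 2A(√h₀ − √h)/0.0009881 = 2·0.7320·(√1.245 − √0.5746)/0.0009881
  = 1.46400 × (1.11580 − 0.758024) / 0.0009881 = 530.086 s.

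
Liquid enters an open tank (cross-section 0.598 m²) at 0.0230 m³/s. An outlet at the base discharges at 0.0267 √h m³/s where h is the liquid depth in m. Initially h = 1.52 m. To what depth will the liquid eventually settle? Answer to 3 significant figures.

0.742 m

A dh/dt = Q_in − 0.0267 √h. Steady state requires inflow = outflow:
Q_in = 0.0267 √h_ss ⇒ √h_ss = 0.0230/0.0267 = 0.86142.
h_ss = 0.86142² = 0.74205 m. (Since h₀ = 1.52 m > h_ss, the level will fall toward this value.)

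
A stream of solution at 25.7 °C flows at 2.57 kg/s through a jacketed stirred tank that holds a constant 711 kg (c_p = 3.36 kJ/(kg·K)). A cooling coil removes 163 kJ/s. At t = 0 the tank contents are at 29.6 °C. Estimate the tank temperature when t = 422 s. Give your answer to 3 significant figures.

11.8 °C

M c_p dT/dt = ṁ c_p (T_in − T) − Q̇.
Rearrange: dT/dt = (T_ss − T)/τ with τ = M/ṁ = 276.65 s and T_ss = T_in − Q̇/(ṁ c_p) = 6.8238 °C.
This is linear first-order; T(t) = T_ss + (T₀ − T_ss) e^(−t/τ).
T(422) = 6.8238 + (22.776)·e^(−422/276.65) = 6.8238 + (22.776)·0.21754 = 11.779 °C.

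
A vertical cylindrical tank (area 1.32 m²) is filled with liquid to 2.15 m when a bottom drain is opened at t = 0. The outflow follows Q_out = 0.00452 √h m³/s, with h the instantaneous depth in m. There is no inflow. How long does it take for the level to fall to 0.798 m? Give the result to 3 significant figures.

335 s

Accumulation of liquid (constant cross-section A): A dh/dt = −0.00452 √h.
Separate and integrate: 2(√h − √h₀) = −(0.00452/A) t.
t = 2A(√h₀ − √h)/0.00452 = 2·1.32·(√2.15 − √0.798)/0.00452
  = 2.6400 × (1.4663 − 0.89331) / 0.00452 = 334.66 s.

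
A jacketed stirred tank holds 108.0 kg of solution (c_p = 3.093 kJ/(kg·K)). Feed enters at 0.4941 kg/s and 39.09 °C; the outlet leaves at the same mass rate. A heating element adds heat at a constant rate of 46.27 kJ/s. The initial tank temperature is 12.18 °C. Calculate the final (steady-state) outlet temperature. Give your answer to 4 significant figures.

M c_p dT/dt = ṁ c_p (T_in − T) + Q̇.
At steady state dT/dt = 0 ⇒ T_ss = T_in + Q̇/(ṁ c_p) = 39.09 + 46.27/(0.4941·3.093) = 69.3664 °C.

69.37 °C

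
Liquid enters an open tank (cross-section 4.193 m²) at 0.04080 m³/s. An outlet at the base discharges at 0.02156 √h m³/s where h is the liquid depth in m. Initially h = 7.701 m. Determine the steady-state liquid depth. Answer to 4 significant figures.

A dh/dt = Q_in − 0.02156 √h. Steady state requires inflow = outflow:
Q_in = 0.02156 √h_ss ⇒ √h_ss = 0.04080/0.02156 = 1.89239.
h_ss = 1.89239² = 3.58115 m. (Since h₀ = 7.701 m > h_ss, the level will fall toward this value.)

3.581 m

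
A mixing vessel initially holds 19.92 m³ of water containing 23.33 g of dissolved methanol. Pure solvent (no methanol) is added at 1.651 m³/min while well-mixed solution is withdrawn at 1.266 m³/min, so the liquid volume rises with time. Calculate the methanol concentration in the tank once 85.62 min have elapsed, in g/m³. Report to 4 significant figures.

Let m(t) be the amount of methanol. Volume: V(t) = V₀ + (Q_in − Q_out) t = 19.92 + 0.385000 t; V(85.62) = 52.8837 m³.
No methanol enters, so dm/dt = −Q_out · (m/V).
Separate: dm/m = −Q_out dt/V(t) ⇒ ln(m/m₀) = −(Q_out/(Q_in−Q_out)) ln(V/V₀).
m = m₀ (V₀/V)^(Q_out/(Q_in−Q_out)) = 23.33 × (19.92/52.8837)^(3.28831) = 0.940944 g.
C = m/V = 0.940944/52.8837 = 0.0177927 g/m³.

0.01779 g/m³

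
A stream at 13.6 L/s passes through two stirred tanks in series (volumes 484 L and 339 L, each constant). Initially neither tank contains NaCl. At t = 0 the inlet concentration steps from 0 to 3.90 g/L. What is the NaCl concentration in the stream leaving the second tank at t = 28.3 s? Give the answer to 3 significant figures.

0.952 g/L

Each tank obeys Vᵢ dCᵢ/dt = Q(Cᵢ₋₁ − Cᵢ), so τᵢ = Vᵢ/Q.
τ₁ = 484/13.6 = 35.588 s; τ₂ = 339/13.6 = 24.926 s.
Solving the cascade with C₁(0)=C₂(0)=0 gives C₂(t) = C_in[1 − (τ₁ e^(−t/τ₁) − τ₂ e^(−t/τ₂))/(τ₁ − τ₂)].
At t = 28.3: e^(−t/τ₁) = 0.45149, e^(−t/τ₂) = 0.32131.
C₂ = 3.90·[1 − (35.588·0.45149 − 24.926·0.32131)/(10.662)] = 3.90·0.24417 = 0.95227 g/L.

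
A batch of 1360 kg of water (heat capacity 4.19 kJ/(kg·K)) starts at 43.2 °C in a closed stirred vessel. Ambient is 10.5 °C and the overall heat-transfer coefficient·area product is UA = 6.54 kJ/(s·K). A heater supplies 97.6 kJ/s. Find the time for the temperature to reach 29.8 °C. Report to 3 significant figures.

1220 s

M c_p dT/dt = −UA(T − T_amb) + Q̇.
τ = M c_p/UA = 871.31 s; T_ss = T_amb + Q̇/UA = 10.5 + 97.6/6.54 = 25.424 °C.
T(t) = T_ss + (T₀ − T_ss)e^(−t/τ); set T = 29.8:
t = −τ ln[(T − T_ss)/(T₀ − T_ss)] = −871.31 · ln(0.24619) = 1221.3 s.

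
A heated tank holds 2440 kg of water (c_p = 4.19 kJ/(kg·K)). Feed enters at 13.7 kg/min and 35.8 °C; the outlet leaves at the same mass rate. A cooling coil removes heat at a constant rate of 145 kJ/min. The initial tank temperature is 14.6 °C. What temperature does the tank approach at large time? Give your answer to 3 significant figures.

Energy balance: M c_p dT/dt = ṁ c_p (T_in − T) − 145.
At steady state dT/dt = 0 ⇒ T_ss = T_in − Q̇/(ṁ c_p) = 35.8 − 145/(13.7·4.19) = 33.274 °C.

33.3 °C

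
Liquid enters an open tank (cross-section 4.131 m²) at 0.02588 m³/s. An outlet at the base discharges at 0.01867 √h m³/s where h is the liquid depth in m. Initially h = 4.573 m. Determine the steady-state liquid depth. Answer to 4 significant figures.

1.921 m

A dh/dt = Q_in − 0.01867 √h. Steady state requires inflow = outflow:
Q_in = 0.01867 √h_ss ⇒ √h_ss = 0.02588/0.01867 = 1.38618.
h_ss = 1.38618² = 1.92150 m. (Since h₀ = 4.573 m > h_ss, the level will fall toward this value.)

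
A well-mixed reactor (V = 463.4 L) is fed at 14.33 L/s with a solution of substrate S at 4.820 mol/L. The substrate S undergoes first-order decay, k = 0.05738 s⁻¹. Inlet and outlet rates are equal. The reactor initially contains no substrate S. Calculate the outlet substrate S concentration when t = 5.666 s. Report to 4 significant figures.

0.6645 mol/L

V dC/dt = Q(C_in − C) − k V C.
dC/dt = (Q/V) C_in − (Q/V + k) C; effective rate a = Q/V + k = 0.0309236 + 0.05738 = 0.0883036 s⁻¹.
C_ss = Q C_in/(Q + kV) = 1.68795 mol/L; C(t) = C_ss + (C₀ − C_ss) e^(−a t).
C(5.666) = 1.68795 + (-1.68795)·e^(−0.0883036·5.666) = 1.68795 + (-1.68795)·0.606332 = 0.664491 mol/L.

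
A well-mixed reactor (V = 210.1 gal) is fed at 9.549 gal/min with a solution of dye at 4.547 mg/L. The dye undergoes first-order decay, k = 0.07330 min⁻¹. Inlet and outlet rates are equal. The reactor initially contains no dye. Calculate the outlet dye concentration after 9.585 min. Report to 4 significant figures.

1.183 mg/L

Accumulation = in − out − consumed: V dC/dt = Q C_in − Q C − k V C.
dC/dt = (Q/V) C_in − (Q/V + k) C; effective rate a = Q/V + k = 0.0454498 + 0.07330 = 0.118750 min⁻¹.
C_ss = Q C_in/(Q + kV) = 1.74030 mg/L; C(t) = C_ss + (C₀ − C_ss) e^(−a t).
C(9.585) = 1.74030 + (-1.74030)·e^(−0.118750·9.585) = 1.74030 + (-1.74030)·0.320390 = 1.18273 mg/L.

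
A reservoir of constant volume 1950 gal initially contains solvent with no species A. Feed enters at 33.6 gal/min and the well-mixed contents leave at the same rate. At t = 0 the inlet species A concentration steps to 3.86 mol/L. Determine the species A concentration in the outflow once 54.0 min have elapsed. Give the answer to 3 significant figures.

Species balance on the tank: V dC/dt = Q(C_in − C).
So dC/dt = (C_in − C)/τ with τ = V/Q = 1950/33.6 = 58.036 min.
C approaches C_in exponentially: C(t) = C_in + (C₀ − C_in) e^(−t/τ).
C(54.0) = 3.86 + (0 − 3.86)·e^(−54.0/58.036) = 3.86 + (-3.8600)·0.39437 = 2.3377 mol/L.

2.34 mol/L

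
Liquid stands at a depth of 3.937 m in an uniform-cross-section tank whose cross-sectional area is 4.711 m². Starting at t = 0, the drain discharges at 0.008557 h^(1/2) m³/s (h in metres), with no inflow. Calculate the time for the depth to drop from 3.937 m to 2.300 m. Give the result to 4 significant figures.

514.9 s

Volume balance on the tank: A dh/dt = −0.008557 √h.
This is separable: 2 d(√h)/dt = −0.008557/A, so √h = √h₀ − (0.008557/(2A)) t.
t = 2A(√h₀ − √h)/0.008557 = 2·4.711·(√3.937 − √2.300)/0.008557
  = 9.42200 × (1.98419 − 1.51658) / 0.008557 = 514.882 s.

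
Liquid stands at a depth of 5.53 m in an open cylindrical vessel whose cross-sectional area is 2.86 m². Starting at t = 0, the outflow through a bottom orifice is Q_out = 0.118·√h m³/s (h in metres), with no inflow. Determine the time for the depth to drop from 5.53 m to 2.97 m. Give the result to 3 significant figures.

Volume balance on the tank: A dh/dt = −0.118 √h.
∫ h^(−1/2) dh = −(0.118/A) ∫ dt, giving 2√h = 2√h₀ − (0.118/A) t.
t = 2A(√h₀ − √h)/0.118 = 2·2.86·(√5.53 − √2.97)/0.118
  = 5.7200 × (2.3516 − 1.7234) / 0.118 = 30.453 s.

30.5 s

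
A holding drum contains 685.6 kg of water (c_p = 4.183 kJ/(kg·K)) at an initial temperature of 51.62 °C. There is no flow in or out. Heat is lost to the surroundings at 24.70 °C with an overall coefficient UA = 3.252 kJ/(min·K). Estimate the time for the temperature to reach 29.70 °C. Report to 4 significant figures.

First-law balance (no shaft work): M c_p dT/dt = −UA(T − T_amb).
τ = M c_p/UA = 881.877 min; T_ss = T_amb = 24.7000 °C.
T(t) = T_ss + (T₀ − T_ss)e^(−t/τ); set T = 29.70:
t = −τ ln[(T − T_ss)/(T₀ − T_ss)] = −881.877 · ln(0.185736) = 1484.58 min.

1485 min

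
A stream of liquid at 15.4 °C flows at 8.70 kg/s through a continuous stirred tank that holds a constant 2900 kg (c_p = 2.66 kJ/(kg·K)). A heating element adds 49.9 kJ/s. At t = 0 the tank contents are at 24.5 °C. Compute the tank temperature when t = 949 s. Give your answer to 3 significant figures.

18.0 °C

M c_p dT/dt = ṁ c_p (T_in − T) + Q̇.
Rearrange: dT/dt = (T_ss − T)/τ with τ = M/ṁ = 333.33 s and T_ss = T_in + Q̇/(ṁ c_p) = 17.556 °C.
Integrating: T(t) = T_ss + (T₀ − T_ss) e^(−t/τ).
T(949) = 17.556 + (6.9437)·e^(−949/333.33) = 17.556 + (6.9437)·0.058018 = 17.959 °C.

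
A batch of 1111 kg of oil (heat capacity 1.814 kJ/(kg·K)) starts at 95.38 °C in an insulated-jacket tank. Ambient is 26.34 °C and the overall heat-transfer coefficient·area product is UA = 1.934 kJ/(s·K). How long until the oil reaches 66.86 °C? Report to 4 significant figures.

M c_p dT/dt = −UA(T − T_amb).
τ = M c_p/UA = 1042.07 s; T_ss = T_amb = 26.3400 °C.
T(t) = T_ss + (T₀ − T_ss)e^(−t/τ); set T = 66.86:
t = −τ ln[(T − T_ss)/(T₀ − T_ss)] = −1042.07 · ln(0.586906) = 555.306 s.

555.3 s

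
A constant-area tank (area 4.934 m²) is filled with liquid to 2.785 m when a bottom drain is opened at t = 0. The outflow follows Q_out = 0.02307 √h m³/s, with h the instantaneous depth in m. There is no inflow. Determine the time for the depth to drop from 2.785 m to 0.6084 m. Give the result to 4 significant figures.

380.2 s

Unsteady balance on liquid volume: A dh/dt = −0.02307 √h.
Separate and integrate: 2(√h − √h₀) = −(0.02307/A) t.
t = 2A(√h₀ − √h)/0.02307 = 2·4.934·(√2.785 − √0.6084)/0.02307
  = 9.86800 × (1.66883 − 0.780000) / 0.02307 = 380.190 s.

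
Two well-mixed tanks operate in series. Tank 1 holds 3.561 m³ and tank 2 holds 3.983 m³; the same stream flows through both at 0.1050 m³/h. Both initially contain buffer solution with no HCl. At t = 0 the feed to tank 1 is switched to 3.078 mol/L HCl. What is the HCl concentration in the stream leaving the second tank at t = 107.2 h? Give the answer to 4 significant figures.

Species balance on tank i: dCᵢ/dt = (Cᵢ₋₁ − Cᵢ)/τᵢ with τᵢ = Vᵢ/Q.
τ₁ = 3.561/0.1050 = 33.9143 h; τ₂ = 3.983/0.1050 = 37.9333 h.
Tank 1: C₁ = C_in(1 − e^(−t/τ₁)). Tank 2 (τ₁ ≠ τ₂): C₂ = C_in[1 − (τ₁ e^(−t/τ₁) − τ₂ e^(−t/τ₂))/(τ₁ − τ₂)].
At t = 107.2: e^(−t/τ₁) = 0.0423872, e^(−t/τ₂) = 0.0592488.
C₂ = 3.078·[1 − (33.9143·0.0423872 − 37.9333·0.0592488)/(-4.01905)] = 3.078·0.798467 = 2.45768 mol/L.

2.458 mol/L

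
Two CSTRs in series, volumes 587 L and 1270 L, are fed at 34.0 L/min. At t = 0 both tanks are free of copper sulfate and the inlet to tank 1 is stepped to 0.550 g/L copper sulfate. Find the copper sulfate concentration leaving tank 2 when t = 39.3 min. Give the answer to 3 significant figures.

Species balance on tank i: dCᵢ/dt = (Cᵢ₋₁ − Cᵢ)/τᵢ with τᵢ = Vᵢ/Q.
τ₁ = 587/34.0 = 17.265 min; τ₂ = 1270/34.0 = 37.353 min.
Tank 1: C₁ = C_in(1 − e^(−t/τ₁)). Tank 2 (τ₁ ≠ τ₂): C₂ = C_in[1 − (τ₁ e^(−t/τ₁) − τ₂ e^(−t/τ₂))/(τ₁ − τ₂)].
At t = 39.3: e^(−t/τ₁) = 0.10266, e^(−t/τ₂) = 0.34919.
C₂ = 0.550·[1 − (17.265·0.10266 − 37.353·0.34919)/(-20.088)] = 0.550·0.43892 = 0.24141 g/L.

0.241 g/L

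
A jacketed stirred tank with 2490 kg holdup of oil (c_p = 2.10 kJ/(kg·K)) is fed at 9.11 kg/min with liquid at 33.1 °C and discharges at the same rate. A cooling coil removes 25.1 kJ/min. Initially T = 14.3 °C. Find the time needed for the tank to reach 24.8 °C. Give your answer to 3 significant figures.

M c_p dT/dt = ṁ c_p (T_in − T) − Q̇.
τ = M/ṁ = 273.33 min; T_ss = T_in − Q̇/(ṁ c_p) = 31.788 °C.
T(t) = T_ss + (T₀ − T_ss) e^(−t/τ). Set T = 24.8:
e^(−t/τ) = (24.8 − 31.788)/(14.3 − 31.788) = 0.39959
t = −273.33 · ln(0.39959) = 250.73 min.

251 min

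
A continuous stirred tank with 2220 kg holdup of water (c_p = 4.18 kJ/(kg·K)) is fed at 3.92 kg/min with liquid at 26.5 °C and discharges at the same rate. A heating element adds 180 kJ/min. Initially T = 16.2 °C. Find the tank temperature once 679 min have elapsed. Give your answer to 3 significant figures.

31.1 °C

M c_p dT/dt = ṁ c_p (T_in − T) + Q̇.
τ = M/ṁ = 566.33 min; T_ss = T_in + Q̇/(ṁ c_p) = 26.5 + 180/(3.92·4.18) = 37.485 °C.
T approaches T_ss exponentially: T(t) = T_ss + (T₀ − T_ss) e^(−t/τ).
T(679) = 37.485 + (-21.285)·e^(−679/566.33) = 37.485 + (-21.285)·0.30151 = 31.068 °C.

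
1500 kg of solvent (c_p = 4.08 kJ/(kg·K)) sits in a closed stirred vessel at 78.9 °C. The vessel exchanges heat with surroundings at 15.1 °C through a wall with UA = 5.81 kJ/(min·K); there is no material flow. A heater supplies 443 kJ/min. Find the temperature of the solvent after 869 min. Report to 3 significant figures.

85.9 °C

M c_p dT/dt = −UA(T − T_amb) + Q̇.
dT/dt = (T_ss − T)/τ with T_ss = T_amb + Q̇/UA = 15.1 + 443/5.81 = 91.348 °C, τ = M c_p/UA = 1500·4.08/5.81 = 1053.4 min.
T approaches T_ss exponentially: T(t) = T_ss + (T₀ − T_ss) e^(−t/τ).
T(869) = 91.348 + (-12.448)·0.43824 = 85.893 °C.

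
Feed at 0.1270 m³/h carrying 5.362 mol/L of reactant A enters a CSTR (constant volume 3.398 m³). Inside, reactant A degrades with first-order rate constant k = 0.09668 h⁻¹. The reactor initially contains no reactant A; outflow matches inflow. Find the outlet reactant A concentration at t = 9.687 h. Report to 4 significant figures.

Accumulation = in − out − consumed: V dC/dt = Q C_in − Q C − k V C.
dC/dt = (Q/V) C_in − (Q/V + k) C; effective rate a = Q/V + k = 0.0373749 + 0.09668 = 0.134055 h⁻¹.
C_ss = Q C_in/(Q + kV) = 1.49494 mol/L; C(t) = C_ss + (C₀ − C_ss) e^(−a t).
C(9.687) = 1.49494 + (-1.49494)·e^(−0.134055·9.687) = 1.49494 + (-1.49494)·0.272916 = 1.08695 mol/L.

1.087 mol/L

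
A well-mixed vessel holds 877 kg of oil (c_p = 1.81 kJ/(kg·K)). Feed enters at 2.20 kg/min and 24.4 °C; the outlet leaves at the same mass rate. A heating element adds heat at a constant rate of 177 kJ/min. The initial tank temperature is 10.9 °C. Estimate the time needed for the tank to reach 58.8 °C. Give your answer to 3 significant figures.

First-law balance (no shaft work): M c_p dT/dt = ṁ c_p (T_in − T) + 177.
τ = M/ṁ = 398.64 min; T_ss = T_in + Q̇/(ṁ c_p) = 68.850 °C.
T(t) = T_ss + (T₀ − T_ss) e^(−t/τ). Set T = 58.8:
e^(−t/τ) = (58.8 − 68.850)/(10.9 − 68.850) = 0.17343
t = −398.64 · ln(0.17343) = 698.41 min.

698 min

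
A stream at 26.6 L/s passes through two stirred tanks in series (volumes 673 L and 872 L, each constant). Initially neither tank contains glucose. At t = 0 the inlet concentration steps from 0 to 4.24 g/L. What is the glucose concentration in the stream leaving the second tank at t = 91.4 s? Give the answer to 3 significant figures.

Time constants: τᵢ = Vᵢ/Q for each well-mixed tank.
τ₁ = 673/26.6 = 25.301 s; τ₂ = 872/26.6 = 32.782 s.
Tank 1: C₁ = C_in(1 − e^(−t/τ₁)). Tank 2 (τ₁ ≠ τ₂): C₂ = C_in[1 − (τ₁ e^(−t/τ₁) − τ₂ e^(−t/τ₂))/(τ₁ − τ₂)].
At t = 91.4: e^(−t/τ₁) = 0.026983, e^(−t/τ₂) = 0.061537.
C₂ = 4.24·[1 − (25.301·0.026983 − 32.782·0.061537)/(-7.4812)] = 4.24·0.82161 = 3.4836 g/L.

3.48 g/L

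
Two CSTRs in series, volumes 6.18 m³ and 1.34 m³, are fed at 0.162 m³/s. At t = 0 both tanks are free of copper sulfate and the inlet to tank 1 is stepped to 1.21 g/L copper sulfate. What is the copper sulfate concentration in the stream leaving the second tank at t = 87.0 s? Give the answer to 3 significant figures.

Each tank obeys Vᵢ dCᵢ/dt = Q(Cᵢ₋₁ − Cᵢ), so τᵢ = Vᵢ/Q.
τ₁ = 6.18/0.162 = 38.148 s; τ₂ = 1.34/0.162 = 8.2716 s.
Tank 1: C₁ = C_in(1 − e^(−t/τ₁)). Tank 2 (τ₁ ≠ τ₂): C₂ = C_in[1 − (τ₁ e^(−t/τ₁) − τ₂ e^(−t/τ₂))/(τ₁ − τ₂)].
At t = 87.0: e^(−t/τ₁) = 0.10222, e^(−t/τ₂) = 2.7048e-05.
C₂ = 1.21·[1 − (38.148·0.10222 − 8.2716·2.7048e-05)/(29.877)] = 1.21·0.86948 = 1.0521 g/L.

1.05 g/L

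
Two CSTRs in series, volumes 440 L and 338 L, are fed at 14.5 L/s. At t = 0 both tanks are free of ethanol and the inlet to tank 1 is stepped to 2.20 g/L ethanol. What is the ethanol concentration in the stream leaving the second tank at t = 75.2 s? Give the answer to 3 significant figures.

1.69 g/L

Species balance on tank i: dCᵢ/dt = (Cᵢ₋₁ − Cᵢ)/τᵢ with τᵢ = Vᵢ/Q.
τ₁ = 440/14.5 = 30.345 s; τ₂ = 338/14.5 = 23.310 s.
Solving the cascade with C₁(0)=C₂(0)=0 gives C₂(t) = C_in[1 − (τ₁ e^(−t/τ₁) − τ₂ e^(−t/τ₂))/(τ₁ − τ₂)].
At t = 75.2: e^(−t/τ₁) = 0.083896, e^(−t/τ₂) = 0.039715.
C₂ = 2.20·[1 − (30.345·0.083896 − 23.310·0.039715)/(7.0345)] = 2.20·0.76970 = 1.6933 g/L.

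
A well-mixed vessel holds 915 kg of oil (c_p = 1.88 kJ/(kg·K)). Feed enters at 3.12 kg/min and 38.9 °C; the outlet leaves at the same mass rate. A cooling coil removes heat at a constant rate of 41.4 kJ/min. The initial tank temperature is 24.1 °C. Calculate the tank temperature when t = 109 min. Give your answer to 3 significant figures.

26.5 °C

Heat balance on the well-mixed liquid: M c_p dT/dt = ṁ c_p (T_in − T) − 41.4.
τ = M/ṁ = 293.27 min; T_ss = T_in − Q̇/(ṁ c_p) = 38.9 − 41.4/(3.12·1.88) = 31.842 °C.
This is linear first-order; T(t) = T_ss + (T₀ − T_ss) e^(−t/τ).
T(109) = 31.842 + (-7.7419)·e^(−109/293.27) = 31.842 + (-7.7419)·0.68958 = 26.503 °C.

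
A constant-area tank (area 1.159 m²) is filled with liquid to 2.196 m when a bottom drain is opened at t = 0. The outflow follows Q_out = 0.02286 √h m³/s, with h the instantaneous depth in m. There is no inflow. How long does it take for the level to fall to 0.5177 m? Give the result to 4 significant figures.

77.30 s

With no inflow, A dh/dt = −0.02286 √h.
Separate and integrate: 2(√h − √h₀) = −(0.02286/A) t.
t = 2A(√h₀ − √h)/0.02286 = 2·1.159·(√2.196 − √0.5177)/0.02286
  = 2.31800 × (1.48189 − 0.719514) / 0.02286 = 77.3049 s.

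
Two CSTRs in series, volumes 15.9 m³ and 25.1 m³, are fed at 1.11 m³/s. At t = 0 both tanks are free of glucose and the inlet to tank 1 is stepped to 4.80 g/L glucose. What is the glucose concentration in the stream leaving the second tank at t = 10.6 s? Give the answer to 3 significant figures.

0.563 g/L

Each tank obeys Vᵢ dCᵢ/dt = Q(Cᵢ₋₁ − Cᵢ), so τᵢ = Vᵢ/Q.
τ₁ = 15.9/1.11 = 14.324 s; τ₂ = 25.1/1.11 = 22.613 s.
Tank 1: C₁ = C_in(1 − e^(−t/τ₁)). Tank 2 (τ₁ ≠ τ₂): C₂ = C_in[1 − (τ₁ e^(−t/τ₁) − τ₂ e^(−t/τ₂))/(τ₁ − τ₂)].
At t = 10.6: e^(−t/τ₁) = 0.47711, e^(−t/τ₂) = 0.62577.
C₂ = 4.80·[1 − (14.324·0.47711 − 22.613·0.62577)/(-8.2883)] = 4.80·0.11730 = 0.56304 g/L.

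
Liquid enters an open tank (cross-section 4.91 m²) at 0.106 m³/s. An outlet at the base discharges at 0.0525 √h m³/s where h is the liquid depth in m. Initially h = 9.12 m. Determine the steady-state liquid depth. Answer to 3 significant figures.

4.08 m

Mass balance (ρ constant): A dh/dt = Q_in − 0.0525 √h. At steady state dh/dt = 0:
Q_in = 0.0525 √h_ss ⇒ √h_ss = 0.106/0.0525 = 2.0190.
h_ss = 2.0190² = 4.0766 m. (Since h₀ = 9.12 m > h_ss, the level will fall toward this value.)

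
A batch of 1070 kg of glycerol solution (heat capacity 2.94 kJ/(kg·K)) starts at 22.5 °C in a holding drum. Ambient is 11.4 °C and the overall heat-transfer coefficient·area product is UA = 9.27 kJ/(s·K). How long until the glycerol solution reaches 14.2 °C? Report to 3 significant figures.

First-law balance (no shaft work): M c_p dT/dt = −UA(T − T_amb).
τ = M c_p/UA = 339.35 s; T_ss = T_amb = 11.400 °C.
T(t) = T_ss + (T₀ − T_ss)e^(−t/τ); set T = 14.2:
t = −τ ln[(T − T_ss)/(T₀ − T_ss)] = −339.35 · ln(0.25225) = 467.40 s.

467 s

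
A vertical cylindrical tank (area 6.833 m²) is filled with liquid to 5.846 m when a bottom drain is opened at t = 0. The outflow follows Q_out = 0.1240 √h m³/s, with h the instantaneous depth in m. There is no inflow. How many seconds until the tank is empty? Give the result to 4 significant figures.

With no inflow, A dh/dt = −0.1240 √h.
Separate and integrate: 2(√h − √h₀) = −(0.1240/A) t.
Set h = 0: 2√h₀ = (0.1240/A) t_empty ⇒ t_empty = 2A√h₀/0.1240.
t_empty = 2·6.833·√5.846/0.1240 = 13.6660·2.41785/0.1240 = 266.470 s.

266.5 s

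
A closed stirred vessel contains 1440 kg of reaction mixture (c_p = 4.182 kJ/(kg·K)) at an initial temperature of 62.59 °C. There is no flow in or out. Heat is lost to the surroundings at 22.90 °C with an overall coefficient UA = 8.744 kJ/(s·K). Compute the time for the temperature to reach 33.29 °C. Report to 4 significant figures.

923.0 s

Unsteady energy balance on the tank contents: M c_p dT/dt = −UA(T − T_amb).
τ = M c_p/UA = 688.710 s; T_ss = T_amb = 22.9000 °C.
T(t) = T_ss + (T₀ − T_ss)e^(−t/τ); set T = 33.29:
t = −τ ln[(T − T_ss)/(T₀ − T_ss)] = −688.710 · ln(0.261779) = 923.047 s.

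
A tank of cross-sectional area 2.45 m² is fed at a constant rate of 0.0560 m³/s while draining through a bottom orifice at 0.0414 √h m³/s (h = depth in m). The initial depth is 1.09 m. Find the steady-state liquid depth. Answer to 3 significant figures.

Accumulation of liquid (constant cross-section A): A dh/dt = Q_in − 0.0414 √h. At steady state dh/dt = 0:
Q_in = 0.0414 √h_ss ⇒ √h_ss = 0.0560/0.0414 = 1.3527.
h_ss = 1.3527² = 1.8297 m. (Since h₀ = 1.09 m < h_ss, the level will rise toward this value.)

1.83 m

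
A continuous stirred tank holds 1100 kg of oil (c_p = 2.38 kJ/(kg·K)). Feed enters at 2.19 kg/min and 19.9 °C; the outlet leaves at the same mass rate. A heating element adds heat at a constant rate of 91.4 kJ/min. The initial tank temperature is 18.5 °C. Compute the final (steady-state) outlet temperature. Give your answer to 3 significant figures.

37.4 °C

M c_p dT/dt = ṁ c_p (T_in − T) + Q̇.
At steady state dT/dt = 0 ⇒ T_ss = T_in + Q̇/(ṁ c_p) = 19.9 + 91.4/(2.19·2.38) = 37.436 °C.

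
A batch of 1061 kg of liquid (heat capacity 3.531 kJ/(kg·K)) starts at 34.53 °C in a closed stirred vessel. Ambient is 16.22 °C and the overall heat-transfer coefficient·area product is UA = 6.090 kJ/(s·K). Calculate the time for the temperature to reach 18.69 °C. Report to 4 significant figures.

Lumped-capacitance energy balance: M c_p dT/dt = UA(T_amb − T).
τ = M c_p/UA = 615.171 s; T_ss = T_amb = 16.2200 °C.
T(t) = T_ss + (T₀ − T_ss)e^(−t/τ); set T = 18.69:
t = −τ ln[(T − T_ss)/(T₀ − T_ss)] = −615.171 · ln(0.134899) = 1232.33 s.

1232 s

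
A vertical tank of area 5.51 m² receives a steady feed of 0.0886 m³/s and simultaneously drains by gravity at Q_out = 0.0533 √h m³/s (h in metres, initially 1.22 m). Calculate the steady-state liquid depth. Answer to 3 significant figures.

2.76 m

Accumulation of liquid (constant cross-section A): A dh/dt = Q_in − 0.0533 √h. At steady state dh/dt = 0:
Q_in = 0.0533 √h_ss ⇒ √h_ss = 0.0886/0.0533 = 1.6623.
h_ss = 1.6623² = 2.7632 m. (Since h₀ = 1.22 m < h_ss, the level will rise toward this value.)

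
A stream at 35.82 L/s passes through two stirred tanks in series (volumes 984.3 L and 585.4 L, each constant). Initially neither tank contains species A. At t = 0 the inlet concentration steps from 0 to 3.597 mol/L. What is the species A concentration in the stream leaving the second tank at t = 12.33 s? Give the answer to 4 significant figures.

0.4127 mol/L

Time constants: τᵢ = Vᵢ/Q for each well-mixed tank.
τ₁ = 984.3/35.82 = 27.4791 s; τ₂ = 585.4/35.82 = 16.3428 s.
Tank 1: C₁ = C_in(1 − e^(−t/τ₁)). Tank 2 (τ₁ ≠ τ₂): C₂ = C_in[1 − (τ₁ e^(−t/τ₁) − τ₂ e^(−t/τ₂))/(τ₁ − τ₂)].
At t = 12.33: e^(−t/τ₁) = 0.638454, e^(−t/τ₂) = 0.470265.
C₂ = 3.597·[1 − (27.4791·0.638454 − 16.3428·0.470265)/(11.1362)] = 3.597·0.114722 = 0.412654 mol/L.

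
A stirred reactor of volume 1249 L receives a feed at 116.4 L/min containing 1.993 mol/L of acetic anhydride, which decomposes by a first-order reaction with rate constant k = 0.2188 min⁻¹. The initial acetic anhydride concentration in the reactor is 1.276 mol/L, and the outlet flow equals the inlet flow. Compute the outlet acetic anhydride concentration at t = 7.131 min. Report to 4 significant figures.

V dC/dt = Q(C_in − C) − k V C.
This is linear with rate a = Q/V + k = 0.311995 min⁻¹.
C_ss = Q C_in/(Q + kV) = 0.595320 mol/L; C(t) = C_ss + (C₀ − C_ss) e^(−a t).
C(7.131) = 0.595320 + (0.680680)·e^(−0.311995·7.131) = 0.595320 + (0.680680)·0.108085 = 0.668892 mol/L.

0.6689 mol/L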